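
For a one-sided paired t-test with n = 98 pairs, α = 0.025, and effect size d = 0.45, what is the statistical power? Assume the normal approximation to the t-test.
Power ≈ 0.99

Power calculation (paired t-test, normal approximation):
z_β = d · √n - z_α
z_β = 0.45 · √98 - 1.960
z_β = 0.45 · 9.899 - 1.960
z_β = 2.495

Power = Φ(z_β) = Φ(2.495) ≈ 0.994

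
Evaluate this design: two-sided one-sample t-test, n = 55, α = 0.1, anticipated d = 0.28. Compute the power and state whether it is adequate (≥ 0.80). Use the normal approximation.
Power ≈ 0.67; the study is underpowered (power < 0.80)

Power calculation (one-sample t-test, normal approximation):
z_β = d · √n - z_{α/2}
z_β = 0.28 · √55 - 1.645
z_β = 0.28 · 7.416 - 1.645
z_β = 0.432

Power = Φ(z_β) = Φ(0.432) ≈ 0.667

Effect size d = 0.28 is small by Cohen's convention (0.2/0.5/0.8).

Threshold: power ≥ 0.80 is conventionally adequate.
Power ≈ 0.67 → the study is underpowered (power < 0.80).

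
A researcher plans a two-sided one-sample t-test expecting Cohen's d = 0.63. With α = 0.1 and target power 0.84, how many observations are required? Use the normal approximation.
n = 18

Sample size formula (one-sample t-test, normal approximation):
n = ((z_{α/2} + z_β) / d)²

z_{α/2} = 1.645 (for α = 0.1, two-sided)
z_β = 0.994 (for power = 0.84)
d = 0.63

n = ((1.645 + 0.994) / 0.63)²
n = (4.189)²
n ≈ 17.55
Round up to the next whole number: n = 18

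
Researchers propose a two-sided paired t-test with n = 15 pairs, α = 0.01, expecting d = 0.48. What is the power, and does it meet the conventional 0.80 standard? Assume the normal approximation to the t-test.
Power ≈ 0.24; the study is underpowered (power < 0.80)

Power calculation (paired t-test, normal approximation):
z_β = d · √n - z_{α/2}
z_β = 0.48 · √15 - 2.576
z_β = 0.48 · 3.873 - 2.576
z_β = -0.717

Power = Φ(z_β) = Φ(-0.717) ≈ 0.237

Effect size d = 0.48 is small by Cohen's convention (0.2/0.5/0.8).

Threshold: power ≥ 0.80 is conventionally adequate.
Power ≈ 0.24 → the study is underpowered (power < 0.80).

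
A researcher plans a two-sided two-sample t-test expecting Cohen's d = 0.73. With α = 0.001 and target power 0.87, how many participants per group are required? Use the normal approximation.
n = 74 per group

Sample size formula (two-sample t-test, normal approximation):
n = 2 · ((z_{α/2} + z_β) / d)²

z_{α/2} = 3.291 (for α = 0.001, two-sided)
z_β = 1.126 (for power = 0.87)
d = 0.73

n = 2 · ((3.291 + 1.126) / 0.73)²
n = 2 · (6.051)²
n ≈ 73.23
Round up to the next whole number: n = 74 per group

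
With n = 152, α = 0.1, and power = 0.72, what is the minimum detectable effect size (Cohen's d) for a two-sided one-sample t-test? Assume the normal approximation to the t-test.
d ≈ 0.18

Minimum detectable effect (one-sample t-test, normal approximation):
d = (z_{α/2} + z_β) / √n
d = (1.645 + 0.583) / √152
d = 2.228 / 12.329
d ≈ 0.18

By Cohen's convention (0.2 small / 0.5 medium / 0.8 large): very small effect.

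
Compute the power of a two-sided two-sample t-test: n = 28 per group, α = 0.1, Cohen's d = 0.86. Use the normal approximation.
Power ≈ 0.94

Power calculation (two-sample t-test, normal approximation):
z_β = d · √(n/2) - z_{α/2}
z_β = 0.86 · √(28/2) - 1.645
z_β = 0.86 · 3.742 - 1.645
z_β = 1.573

Power = Φ(z_β) = Φ(1.573) ≈ 0.942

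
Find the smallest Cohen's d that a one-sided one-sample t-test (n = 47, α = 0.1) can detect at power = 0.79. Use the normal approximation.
d ≈ 0.30

Minimum detectable effect (one-sample t-test, normal approximation):
d = (z_α + z_β) / √n
d = (1.282 + 0.806) / √47
d = 2.088 / 6.856
d ≈ 0.30

By Cohen's convention (0.2 small / 0.5 medium / 0.8 large): small effect.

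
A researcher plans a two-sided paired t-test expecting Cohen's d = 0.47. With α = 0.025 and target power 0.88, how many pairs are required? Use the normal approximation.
n = 53 pairs

Sample size formula (paired t-test, normal approximation):
n = ((z_{α/2} + z_β) / d)²

z_{α/2} = 2.241 (for α = 0.025, two-sided)
z_β = 1.175 (for power = 0.88)
d = 0.47

n = ((2.241 + 1.175) / 0.47)²
n = (7.268)²
n ≈ 52.82
Round up to the next whole number: n = 53 pairs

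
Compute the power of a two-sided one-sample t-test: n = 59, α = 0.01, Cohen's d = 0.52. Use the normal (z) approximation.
Power ≈ 0.92

Power calculation (one-sample t-test, normal approximation):
z_β = d · √n - z_{α/2}
z_β = 0.52 · √59 - 2.576
z_β = 0.52 · 7.681 - 2.576
z_β = 1.418

Power = Φ(z_β) = Φ(1.418) ≈ 0.922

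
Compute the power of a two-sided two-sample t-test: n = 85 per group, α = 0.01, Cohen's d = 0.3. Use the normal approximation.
Power ≈ 0.27

Power calculation (two-sample t-test, normal approximation):
z_β = d · √(n/2) - z_{α/2}
z_β = 0.3 · √(85/2) - 2.576
z_β = 0.3 · 6.519 - 2.576
z_β = -0.620

Power = Φ(z_β) = Φ(-0.620) ≈ 0.268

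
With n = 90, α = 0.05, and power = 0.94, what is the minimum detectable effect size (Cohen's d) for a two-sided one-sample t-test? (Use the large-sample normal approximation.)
d ≈ 0.37

Minimum detectable effect (one-sample t-test, normal approximation):
d = (z_{α/2} + z_β) / √n
d = (1.960 + 1.555) / √90
d = 3.515 / 9.487
d ≈ 0.37

By Cohen's convention (0.2 small / 0.5 medium / 0.8 large): small effect.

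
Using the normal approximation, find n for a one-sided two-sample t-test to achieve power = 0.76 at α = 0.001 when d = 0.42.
n = 164 per group

Sample size formula (two-sample t-test, normal approximation):
n = 2 · ((z_α + z_β) / d)²

z_α = 3.090 (for α = 0.001, one-sided)
z_β = 0.706 (for power = 0.76)
d = 0.42

n = 2 · ((3.090 + 0.706) / 0.42)²
n = 2 · (9.038)²
n ≈ 163.37
Round up to the next whole number: n = 164 per group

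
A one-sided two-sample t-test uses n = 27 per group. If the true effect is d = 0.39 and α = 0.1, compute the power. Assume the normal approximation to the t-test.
Power ≈ 0.56

Power calculation (two-sample t-test, normal approximation):
z_β = d · √(n/2) - z_α
z_β = 0.39 · √(27/2) - 1.282
z_β = 0.39 · 3.674 - 1.282
z_β = 0.151

Power = Φ(z_β) = Φ(0.151) ≈ 0.560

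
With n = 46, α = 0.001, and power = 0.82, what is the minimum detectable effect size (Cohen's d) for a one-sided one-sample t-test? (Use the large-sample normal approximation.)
d ≈ 0.59

Minimum detectable effect (one-sample t-test, normal approximation):
d = (z_α + z_β) / √n
d = (3.090 + 0.915) / √46
d = 4.006 / 6.782
d ≈ 0.59

By Cohen's convention (0.2 small / 0.5 medium / 0.8 large): medium effect.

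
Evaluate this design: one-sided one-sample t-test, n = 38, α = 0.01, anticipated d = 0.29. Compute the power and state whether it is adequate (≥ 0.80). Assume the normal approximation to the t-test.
Power ≈ 0.30; the study is underpowered (power < 0.80)

Power calculation (one-sample t-test, normal approximation):
z_β = d · √n - z_α
z_β = 0.29 · √38 - 2.326
z_β = 0.29 · 6.164 - 2.326
z_β = -0.539

Power = Φ(z_β) = Φ(-0.539) ≈ 0.295

Effect size d = 0.29 is small by Cohen's convention (0.2/0.5/0.8).

Threshold: power ≥ 0.80 is conventionally adequate.
Power ≈ 0.30 → the study is underpowered (power < 0.80).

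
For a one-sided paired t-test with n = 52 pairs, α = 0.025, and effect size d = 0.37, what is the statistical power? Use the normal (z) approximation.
Power ≈ 0.76

Power calculation (paired t-test, normal approximation):
z_β = d · √n - z_α
z_β = 0.37 · √52 - 1.960
z_β = 0.37 · 7.211 - 1.960
z_β = 0.708

Power = Φ(z_β) = Φ(0.708) ≈ 0.761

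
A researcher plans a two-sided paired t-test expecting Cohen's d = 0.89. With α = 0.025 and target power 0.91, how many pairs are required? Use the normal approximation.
n = 17 pairs

Sample size formula (paired t-test, normal approximation):
n = ((z_{α/2} + z_β) / d)²

z_{α/2} = 2.241 (for α = 0.025, two-sided)
z_β = 1.341 (for power = 0.91)
d = 0.89

n = ((2.241 + 1.341) / 0.89)²
n = (4.025)²
n ≈ 16.20
Round up to the next whole number: n = 17 pairs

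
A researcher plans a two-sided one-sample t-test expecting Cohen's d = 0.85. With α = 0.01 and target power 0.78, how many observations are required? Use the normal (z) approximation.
n = 16

Sample size formula (one-sample t-test, normal approximation):
n = ((z_{α/2} + z_β) / d)²

z_{α/2} = 2.576 (for α = 0.01, two-sided)
z_β = 0.772 (for power = 0.78)
d = 0.85

n = ((2.576 + 0.772) / 0.85)²
n = (3.939)²
n ≈ 15.52
Round up to the next whole number: n = 16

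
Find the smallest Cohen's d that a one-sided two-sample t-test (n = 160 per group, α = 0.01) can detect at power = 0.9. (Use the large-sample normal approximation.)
d ≈ 0.40

Minimum detectable effect (two-sample t-test, normal approximation):
d = (z_α + z_β) / √(n/2)
d = (2.326 + 1.282) / √(160/2)
d = 3.608 / 8.944
d ≈ 0.40

By Cohen's convention (0.2 small / 0.5 medium / 0.8 large): small effect.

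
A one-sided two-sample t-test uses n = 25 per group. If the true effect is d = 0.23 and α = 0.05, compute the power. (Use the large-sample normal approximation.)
Power ≈ 0.20

Power calculation (two-sample t-test, normal approximation):
z_β = d · √(n/2) - z_α
z_β = 0.23 · √(25/2) - 1.645
z_β = 0.23 · 3.536 - 1.645
z_β = -0.832

Power = Φ(z_β) = Φ(-0.832) ≈ 0.203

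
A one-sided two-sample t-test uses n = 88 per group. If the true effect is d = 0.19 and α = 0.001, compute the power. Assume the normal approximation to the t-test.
Power ≈ 0.03

Power calculation (two-sample t-test, normal approximation):
z_β = d · √(n/2) - z_α
z_β = 0.19 · √(88/2) - 3.090
z_β = 0.19 · 6.633 - 3.090
z_β = -1.830

Power = Φ(z_β) = Φ(-1.830) ≈ 0.034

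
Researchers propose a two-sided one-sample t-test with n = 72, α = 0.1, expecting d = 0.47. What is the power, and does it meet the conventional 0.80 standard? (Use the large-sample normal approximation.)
Power ≈ 0.99; the study is adequately powered (power ≥ 0.80)

Power calculation (one-sample t-test, normal approximation):
z_β = d · √n - z_{α/2}
z_β = 0.47 · √72 - 1.645
z_β = 0.47 · 8.485 - 1.645
z_β = 2.343

Power = Φ(z_β) = Φ(2.343) ≈ 0.990

Effect size d = 0.47 is small by Cohen's convention (0.2/0.5/0.8).

Threshold: power ≥ 0.80 is conventionally adequate.
Power ≈ 0.99 → the study is adequately powered (power ≥ 0.80).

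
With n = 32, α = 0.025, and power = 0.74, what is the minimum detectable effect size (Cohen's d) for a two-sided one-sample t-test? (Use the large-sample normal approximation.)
d ≈ 0.51

Minimum detectable effect (one-sample t-test, normal approximation):
d = (z_{α/2} + z_β) / √n
d = (2.241 + 0.643) / √32
d = 2.885 / 5.657
d ≈ 0.51

By Cohen's convention (0.2 small / 0.5 medium / 0.8 large): medium effect.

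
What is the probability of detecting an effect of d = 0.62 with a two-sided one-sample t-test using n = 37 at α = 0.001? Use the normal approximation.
Power ≈ 0.68

Power calculation (one-sample t-test, normal approximation):
z_β = d · √n - z_{α/2}
z_β = 0.62 · √37 - 3.291
z_β = 0.62 · 6.083 - 3.291
z_β = 0.481

Power = Φ(z_β) = Φ(0.481) ≈ 0.685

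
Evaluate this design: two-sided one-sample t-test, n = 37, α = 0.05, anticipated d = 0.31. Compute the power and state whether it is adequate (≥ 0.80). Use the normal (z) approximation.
Power ≈ 0.47; the study is underpowered (power < 0.80)

Power calculation (one-sample t-test, normal approximation):
z_β = d · √n - z_{α/2}
z_β = 0.31 · √37 - 1.960
z_β = 0.31 · 6.083 - 1.960
z_β = -0.074

Power = Φ(z_β) = Φ(-0.074) ≈ 0.470

Effect size d = 0.31 is small by Cohen's convention (0.2/0.5/0.8).

Threshold: power ≥ 0.80 is conventionally adequate.
Power ≈ 0.47 → the study is underpowered (power < 0.80).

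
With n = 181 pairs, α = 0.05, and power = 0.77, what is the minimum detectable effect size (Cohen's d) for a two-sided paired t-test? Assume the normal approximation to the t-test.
d ≈ 0.20

Minimum detectable effect (paired t-test, normal approximation):
d = (z_{α/2} + z_β) / √n
d = (1.960 + 0.739) / √181
d = 2.699 / 13.454
d ≈ 0.20

By Cohen's convention (0.2 small / 0.5 medium / 0.8 large): small effect.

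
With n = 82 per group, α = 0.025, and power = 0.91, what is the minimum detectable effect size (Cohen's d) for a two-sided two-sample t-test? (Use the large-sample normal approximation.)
d ≈ 0.56

Minimum detectable effect (two-sample t-test, normal approximation):
d = (z_{α/2} + z_β) / √(n/2)
d = (2.241 + 1.341) / √(82/2)
d = 3.582 / 6.403
d ≈ 0.56

By Cohen's convention (0.2 small / 0.5 medium / 0.8 large): medium effect.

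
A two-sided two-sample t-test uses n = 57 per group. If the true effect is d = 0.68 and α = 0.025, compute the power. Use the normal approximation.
Power ≈ 0.92

Power calculation (two-sample t-test, normal approximation):
z_β = d · √(n/2) - z_{α/2}
z_β = 0.68 · √(57/2) - 2.241
z_β = 0.68 · 5.339 - 2.241
z_β = 1.389

Power = Φ(z_β) = Φ(1.389) ≈ 0.918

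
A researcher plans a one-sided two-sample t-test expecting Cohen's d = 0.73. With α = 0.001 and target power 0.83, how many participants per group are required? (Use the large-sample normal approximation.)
n = 62 per group

Sample size formula (two-sample t-test, normal approximation):
n = 2 · ((z_α + z_β) / d)²

z_α = 3.090 (for α = 0.001, one-sided)
z_β = 0.954 (for power = 0.83)
d = 0.73

n = 2 · ((3.090 + 0.954) / 0.73)²
n = 2 · (5.540)²
n ≈ 61.38
Round up to the next whole number: n = 62 per group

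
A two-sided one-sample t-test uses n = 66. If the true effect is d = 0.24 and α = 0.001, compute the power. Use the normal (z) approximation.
Power ≈ 0.09

Power calculation (one-sample t-test, normal approximation):
z_β = d · √n - z_{α/2}
z_β = 0.24 · √66 - 3.291
z_β = 0.24 · 8.124 - 3.291
z_β = -1.341

Power = Φ(z_β) = Φ(-1.341) ≈ 0.090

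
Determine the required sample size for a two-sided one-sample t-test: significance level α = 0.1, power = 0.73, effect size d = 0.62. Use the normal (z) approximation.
n = 14

Sample size formula (one-sample t-test, normal approximation):
n = ((z_{α/2} + z_β) / d)²

z_{α/2} = 1.645 (for α = 0.1, two-sided)
z_β = 0.613 (for power = 0.73)
d = 0.62

n = ((1.645 + 0.613) / 0.62)²
n = (3.642)²
n ≈ 13.26
Round up to the next whole number: n = 14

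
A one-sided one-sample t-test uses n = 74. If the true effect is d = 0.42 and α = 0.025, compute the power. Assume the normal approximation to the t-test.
Power ≈ 0.95

Power calculation (one-sample t-test, normal approximation):
z_β = d · √n - z_α
z_β = 0.42 · √74 - 1.960
z_β = 0.42 · 8.602 - 1.960
z_β = 1.653

Power = Φ(z_β) = Φ(1.653) ≈ 0.951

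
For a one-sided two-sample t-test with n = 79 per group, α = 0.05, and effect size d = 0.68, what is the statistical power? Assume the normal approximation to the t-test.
Power ≈ 1.00

Power calculation (two-sample t-test, normal approximation):
z_β = d · √(n/2) - z_α
z_β = 0.68 · √(79/2) - 1.645
z_β = 0.68 · 6.285 - 1.645
z_β = 2.629

Power = Φ(z_β) = Φ(2.629) ≈ 0.996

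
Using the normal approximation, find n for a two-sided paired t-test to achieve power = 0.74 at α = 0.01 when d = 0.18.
n = 320 pairs

Sample size formula (paired t-test, normal approximation):
n = ((z_{α/2} + z_β) / d)²

z_{α/2} = 2.576 (for α = 0.01, two-sided)
z_β = 0.643 (for power = 0.74)
d = 0.18

n = ((2.576 + 0.643) / 0.18)²
n = (17.883)²
n ≈ 319.80
Round up to the next whole number: n = 320 pairs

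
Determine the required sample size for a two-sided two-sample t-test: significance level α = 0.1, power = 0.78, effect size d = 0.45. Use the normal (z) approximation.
n = 58 per group

Sample size formula (two-sample t-test, normal approximation):
n = 2 · ((z_{α/2} + z_β) / d)²

z_{α/2} = 1.645 (for α = 0.1, two-sided)
z_β = 0.772 (for power = 0.78)
d = 0.45

n = 2 · ((1.645 + 0.772) / 0.45)²
n = 2 · (5.371)²
n ≈ 57.70
Round up to the next whole number: n = 58 per group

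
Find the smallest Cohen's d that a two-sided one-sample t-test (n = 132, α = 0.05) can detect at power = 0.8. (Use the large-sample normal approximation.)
d ≈ 0.24

Minimum detectable effect (one-sample t-test, normal approximation):
d = (z_{α/2} + z_β) / √n
d = (1.960 + 0.842) / √132
d = 2.802 / 11.489
d ≈ 0.24

By Cohen's convention (0.2 small / 0.5 medium / 0.8 large): small effect.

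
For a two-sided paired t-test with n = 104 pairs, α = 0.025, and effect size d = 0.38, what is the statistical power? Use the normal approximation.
Power ≈ 0.95

Power calculation (paired t-test, normal approximation):
z_β = d · √n - z_{α/2}
z_β = 0.38 · √104 - 2.241
z_β = 0.38 · 10.198 - 2.241
z_β = 1.634

Power = Φ(z_β) = Φ(1.634) ≈ 0.949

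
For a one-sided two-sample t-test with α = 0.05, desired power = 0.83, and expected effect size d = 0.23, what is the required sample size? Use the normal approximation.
n = 256 per group

Sample size formula (two-sample t-test, normal approximation):
n = 2 · ((z_α + z_β) / d)²

z_α = 1.645 (for α = 0.05, one-sided)
z_β = 0.954 (for power = 0.83)
d = 0.23

n = 2 · ((1.645 + 0.954) / 0.23)²
n = 2 · (11.300)²
n ≈ 255.38
Round up to the next whole number: n = 256 per group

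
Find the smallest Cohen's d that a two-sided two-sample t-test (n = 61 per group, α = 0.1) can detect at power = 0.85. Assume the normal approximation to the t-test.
d ≈ 0.49

Minimum detectable effect (two-sample t-test, normal approximation):
d = (z_{α/2} + z_β) / √(n/2)
d = (1.645 + 1.036) / √(61/2)
d = 2.681 / 5.523
d ≈ 0.49

By Cohen's convention (0.2 small / 0.5 medium / 0.8 large): small effect.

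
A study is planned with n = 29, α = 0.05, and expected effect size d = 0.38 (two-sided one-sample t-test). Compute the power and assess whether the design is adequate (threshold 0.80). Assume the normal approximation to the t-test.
Power ≈ 0.53; the study is underpowered (power < 0.80)

Power calculation (one-sample t-test, normal approximation):
z_β = d · √n - z_{α/2}
z_β = 0.38 · √29 - 1.960
z_β = 0.38 · 5.385 - 1.960
z_β = 0.086

Power = Φ(z_β) = Φ(0.086) ≈ 0.534

Effect size d = 0.38 is small by Cohen's convention (0.2/0.5/0.8).

Threshold: power ≥ 0.80 is conventionally adequate.
Power ≈ 0.53 → the study is underpowered (power < 0.80).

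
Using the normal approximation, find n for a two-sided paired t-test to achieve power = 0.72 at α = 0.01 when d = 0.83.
n = 15 pairs

Sample size formula (paired t-test, normal approximation):
n = ((z_{α/2} + z_β) / d)²

z_{α/2} = 2.576 (for α = 0.01, two-sided)
z_β = 0.583 (for power = 0.72)
d = 0.83

n = ((2.576 + 0.583) / 0.83)²
n = (3.806)²
n ≈ 14.49
Round up to the next whole number: n = 15 pairs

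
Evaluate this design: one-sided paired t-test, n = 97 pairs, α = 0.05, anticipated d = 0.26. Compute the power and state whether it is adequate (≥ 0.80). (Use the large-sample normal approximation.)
Power ≈ 0.82; the study is adequately powered (power ≥ 0.80)

Power calculation (paired t-test, normal approximation):
z_β = d · √n - z_α
z_β = 0.26 · √97 - 1.645
z_β = 0.26 · 9.849 - 1.645
z_β = 0.916

Power = Φ(z_β) = Φ(0.916) ≈ 0.820

Effect size d = 0.26 is small by Cohen's convention (0.2/0.5/0.8).

Threshold: power ≥ 0.80 is conventionally adequate.
Power ≈ 0.82 → the study is adequately powered (power ≥ 0.80).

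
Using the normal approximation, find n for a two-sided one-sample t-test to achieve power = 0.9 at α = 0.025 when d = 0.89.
n = 16

Sample size formula (one-sample t-test, normal approximation):
n = ((z_{α/2} + z_β) / d)²

z_{α/2} = 2.241 (for α = 0.025, two-sided)
z_β = 1.282 (for power = 0.9)
d = 0.89

n = ((2.241 + 1.282) / 0.89)²
n = (3.958)²
n ≈ 15.67
Round up to the next whole number: n = 16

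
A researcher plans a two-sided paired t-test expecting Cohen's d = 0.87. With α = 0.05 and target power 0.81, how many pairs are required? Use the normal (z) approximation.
n = 11 pairs

Sample size formula (paired t-test, normal approximation):
n = ((z_{α/2} + z_β) / d)²

z_{α/2} = 1.960 (for α = 0.05, two-sided)
z_β = 0.878 (for power = 0.81)
d = 0.87

n = ((1.960 + 0.878) / 0.87)²
n = (3.262)²
n ≈ 10.64
Round up to the next whole number: n = 11 pairs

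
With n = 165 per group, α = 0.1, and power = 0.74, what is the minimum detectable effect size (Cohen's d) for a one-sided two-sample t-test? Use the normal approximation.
d ≈ 0.21

Minimum detectable effect (two-sample t-test, normal approximation):
d = (z_α + z_β) / √(n/2)
d = (1.282 + 0.643) / √(165/2)
d = 1.925 / 9.083
d ≈ 0.21

By Cohen's convention (0.2 small / 0.5 medium / 0.8 large): small effect.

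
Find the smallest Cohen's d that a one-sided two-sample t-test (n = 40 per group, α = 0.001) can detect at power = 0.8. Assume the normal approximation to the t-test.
d ≈ 0.88

Minimum detectable effect (two-sample t-test, normal approximation):
d = (z_α + z_β) / √(n/2)
d = (3.090 + 0.842) / √(40/2)
d = 3.932 / 4.472
d ≈ 0.88

By Cohen's convention (0.2 small / 0.5 medium / 0.8 large): large effect.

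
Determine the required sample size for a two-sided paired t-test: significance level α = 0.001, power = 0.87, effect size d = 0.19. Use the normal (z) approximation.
n = 541 pairs

Sample size formula (paired t-test, normal approximation):
n = ((z_{α/2} + z_β) / d)²

z_{α/2} = 3.291 (for α = 0.001, two-sided)
z_β = 1.126 (for power = 0.87)
d = 0.19

n = ((3.291 + 1.126) / 0.19)²
n = (23.247)²
n ≈ 540.42
Round up to the next whole number: n = 541 pairs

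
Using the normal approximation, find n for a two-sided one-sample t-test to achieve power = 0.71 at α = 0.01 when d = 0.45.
n = 49

Sample size formula (one-sample t-test, normal approximation):
n = ((z_{α/2} + z_β) / d)²

z_{α/2} = 2.576 (for α = 0.01, two-sided)
z_β = 0.553 (for power = 0.71)
d = 0.45

n = ((2.576 + 0.553) / 0.45)²
n = (6.953)²
n ≈ 48.34
Round up to the next whole number: n = 49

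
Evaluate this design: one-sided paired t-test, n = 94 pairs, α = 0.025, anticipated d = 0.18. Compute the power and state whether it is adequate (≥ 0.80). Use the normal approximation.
Power ≈ 0.41; the study is underpowered (power < 0.80)

Power calculation (paired t-test, normal approximation):
z_β = d · √n - z_α
z_β = 0.18 · √94 - 1.960
z_β = 0.18 · 9.695 - 1.960
z_β = -0.215

Power = Φ(z_β) = Φ(-0.215) ≈ 0.415

Effect size d = 0.18 is very small by Cohen's convention (0.2/0.5/0.8).

Threshold: power ≥ 0.80 is conventionally adequate.
Power ≈ 0.41 → the study is underpowered (power < 0.80).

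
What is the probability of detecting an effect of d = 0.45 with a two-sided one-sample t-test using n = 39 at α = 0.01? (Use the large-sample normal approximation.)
Power ≈ 0.59

Power calculation (one-sample t-test, normal approximation):
z_β = d · √n - z_{α/2}
z_β = 0.45 · √39 - 2.576
z_β = 0.45 · 6.245 - 2.576
z_β = 0.234

Power = Φ(z_β) = Φ(0.234) ≈ 0.593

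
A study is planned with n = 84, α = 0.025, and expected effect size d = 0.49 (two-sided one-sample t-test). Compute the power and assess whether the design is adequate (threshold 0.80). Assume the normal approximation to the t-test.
Power ≈ 0.99; the study is adequately powered (power ≥ 0.80)

Power calculation (one-sample t-test, normal approximation):
z_β = d · √n - z_{α/2}
z_β = 0.49 · √84 - 2.241
z_β = 0.49 · 9.165 - 2.241
z_β = 2.250

Power = Φ(z_β) = Φ(2.250) ≈ 0.988

Effect size d = 0.49 is small by Cohen's convention (0.2/0.5/0.8).

Threshold: power ≥ 0.80 is conventionally adequate.
Power ≈ 0.99 → the study is adequately powered (power ≥ 0.80).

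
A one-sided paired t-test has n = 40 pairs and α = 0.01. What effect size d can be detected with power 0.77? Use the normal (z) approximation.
d ≈ 0.48

Minimum detectable effect (paired t-test, normal approximation):
d = (z_α + z_β) / √n
d = (2.326 + 0.739) / √40
d = 3.065 / 6.325
d ≈ 0.48

By Cohen's convention (0.2 small / 0.5 medium / 0.8 large): small effect.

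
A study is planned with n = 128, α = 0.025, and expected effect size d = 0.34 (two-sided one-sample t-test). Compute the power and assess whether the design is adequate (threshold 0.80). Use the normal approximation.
Power ≈ 0.95; the study is adequately powered (power ≥ 0.80)

Power calculation (one-sample t-test, normal approximation):
z_β = d · √n - z_{α/2}
z_β = 0.34 · √128 - 2.241
z_β = 0.34 · 11.314 - 2.241
z_β = 1.605

Power = Φ(z_β) = Φ(1.605) ≈ 0.946

Effect size d = 0.34 is small by Cohen's convention (0.2/0.5/0.8).

Threshold: power ≥ 0.80 is conventionally adequate.
Power ≈ 0.95 → the study is adequately powered (power ≥ 0.80).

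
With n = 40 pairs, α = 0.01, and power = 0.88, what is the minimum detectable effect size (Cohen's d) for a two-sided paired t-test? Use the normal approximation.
d ≈ 0.59

Minimum detectable effect (paired t-test, normal approximation):
d = (z_{α/2} + z_β) / √n
d = (2.576 + 1.175) / √40
d = 3.751 / 6.325
d ≈ 0.59

By Cohen's convention (0.2 small / 0.5 medium / 0.8 large): medium effect.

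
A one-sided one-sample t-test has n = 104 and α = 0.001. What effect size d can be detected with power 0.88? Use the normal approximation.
d ≈ 0.42

Minimum detectable effect (one-sample t-test, normal approximation):
d = (z_α + z_β) / √n
d = (3.090 + 1.175) / √104
d = 4.265 / 10.198
d ≈ 0.42

By Cohen's convention (0.2 small / 0.5 medium / 0.8 large): small effect.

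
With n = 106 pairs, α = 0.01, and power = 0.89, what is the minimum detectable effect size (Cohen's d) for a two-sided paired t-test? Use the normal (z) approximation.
d ≈ 0.37

Minimum detectable effect (paired t-test, normal approximation):
d = (z_{α/2} + z_β) / √n
d = (2.576 + 1.227) / √106
d = 3.802 / 10.296
d ≈ 0.37

By Cohen's convention (0.2 small / 0.5 medium / 0.8 large): small effect.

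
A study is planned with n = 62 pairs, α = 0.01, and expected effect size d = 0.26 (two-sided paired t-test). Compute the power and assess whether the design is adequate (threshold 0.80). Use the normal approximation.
Power ≈ 0.30; the study is underpowered (power < 0.80)

Power calculation (paired t-test, normal approximation):
z_β = d · √n - z_{α/2}
z_β = 0.26 · √62 - 2.576
z_β = 0.26 · 7.874 - 2.576
z_β = -0.529

Power = Φ(z_β) = Φ(-0.529) ≈ 0.299

Effect size d = 0.26 is small by Cohen's convention (0.2/0.5/0.8).

Threshold: power ≥ 0.80 is conventionally adequate.
Power ≈ 0.30 → the study is underpowered (power < 0.80).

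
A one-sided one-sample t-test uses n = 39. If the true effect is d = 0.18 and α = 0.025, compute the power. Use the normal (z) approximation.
Power ≈ 0.20

Power calculation (one-sample t-test, normal approximation):
z_β = d · √n - z_α
z_β = 0.18 · √39 - 1.960
z_β = 0.18 · 6.245 - 1.960
z_β = -0.836

Power = Φ(z_β) = Φ(-0.836) ≈ 0.202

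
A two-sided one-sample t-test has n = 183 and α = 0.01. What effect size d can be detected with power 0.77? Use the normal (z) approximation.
d ≈ 0.25

Minimum detectable effect (one-sample t-test, normal approximation):
d = (z_{α/2} + z_β) / √n
d = (2.576 + 0.739) / √183
d = 3.315 / 13.528
d ≈ 0.25

By Cohen's convention (0.2 small / 0.5 medium / 0.8 large): small effect.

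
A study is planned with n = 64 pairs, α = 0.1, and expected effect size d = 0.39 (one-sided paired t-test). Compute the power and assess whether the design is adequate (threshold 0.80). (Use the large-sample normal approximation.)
Power ≈ 0.97; the study is adequately powered (power ≥ 0.80)

Power calculation (paired t-test, normal approximation):
z_β = d · √n - z_α
z_β = 0.39 · √64 - 1.282
z_β = 0.39 · 8.000 - 1.282
z_β = 1.838

Power = Φ(z_β) = Φ(1.838) ≈ 0.967

Effect size d = 0.39 is small by Cohen's convention (0.2/0.5/0.8).

Threshold: power ≥ 0.80 is conventionally adequate.
Power ≈ 0.97 → the study is adequately powered (power ≥ 0.80).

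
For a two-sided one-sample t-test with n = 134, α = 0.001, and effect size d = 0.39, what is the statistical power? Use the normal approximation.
Power ≈ 0.89

Power calculation (one-sample t-test, normal approximation):
z_β = d · √n - z_{α/2}
z_β = 0.39 · √134 - 3.291
z_β = 0.39 · 11.576 - 3.291
z_β = 1.224

Power = Φ(z_β) = Φ(1.224) ≈ 0.890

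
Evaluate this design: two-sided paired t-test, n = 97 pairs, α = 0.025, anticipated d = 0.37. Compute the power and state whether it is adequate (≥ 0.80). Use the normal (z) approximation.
Power ≈ 0.92; the study is adequately powered (power ≥ 0.80)

Power calculation (paired t-test, normal approximation):
z_β = d · √n - z_{α/2}
z_β = 0.37 · √97 - 2.241
z_β = 0.37 · 9.849 - 2.241
z_β = 1.403

Power = Φ(z_β) = Φ(1.403) ≈ 0.920

Effect size d = 0.37 is small by Cohen's convention (0.2/0.5/0.8).

Threshold: power ≥ 0.80 is conventionally adequate.
Power ≈ 0.92 → the study is adequately powered (power ≥ 0.80).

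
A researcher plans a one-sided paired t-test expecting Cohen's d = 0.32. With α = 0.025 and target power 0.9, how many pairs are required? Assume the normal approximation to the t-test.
n = 103 pairs

Sample size formula (paired t-test, normal approximation):
n = ((z_α + z_β) / d)²

z_α = 1.960 (for α = 0.025, one-sided)
z_β = 1.282 (for power = 0.9)
d = 0.32

n = ((1.960 + 1.282) / 0.32)²
n = (10.131)²
n ≈ 102.64
Round up to the next whole number: n = 103 pairs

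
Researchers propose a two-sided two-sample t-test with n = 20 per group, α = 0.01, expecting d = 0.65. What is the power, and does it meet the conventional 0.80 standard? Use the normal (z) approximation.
Power ≈ 0.30; the study is underpowered (power < 0.80)

Power calculation (two-sample t-test, normal approximation):
z_β = d · √(n/2) - z_{α/2}
z_β = 0.65 · √(20/2) - 2.576
z_β = 0.65 · 3.162 - 2.576
z_β = -0.520

Power = Φ(z_β) = Φ(-0.520) ≈ 0.301

Effect size d = 0.65 is medium by Cohen's convention (0.2/0.5/0.8).

Threshold: power ≥ 0.80 is conventionally adequate.
Power ≈ 0.30 → the study is underpowered (power < 0.80).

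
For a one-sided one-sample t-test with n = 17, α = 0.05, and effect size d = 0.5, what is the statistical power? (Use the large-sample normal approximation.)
Power ≈ 0.66

Power calculation (one-sample t-test, normal approximation):
z_β = d · √n - z_α
z_β = 0.5 · √17 - 1.645
z_β = 0.5 · 4.123 - 1.645
z_β = 0.417

Power = Φ(z_β) = Φ(0.417) ≈ 0.662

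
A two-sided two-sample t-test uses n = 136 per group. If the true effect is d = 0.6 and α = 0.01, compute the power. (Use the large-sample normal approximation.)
Power ≈ 0.99

Power calculation (two-sample t-test, normal approximation):
z_β = d · √(n/2) - z_{α/2}
z_β = 0.6 · √(136/2) - 2.576
z_β = 0.6 · 8.246 - 2.576
z_β = 2.372

Power = Φ(z_β) = Φ(2.372) ≈ 0.991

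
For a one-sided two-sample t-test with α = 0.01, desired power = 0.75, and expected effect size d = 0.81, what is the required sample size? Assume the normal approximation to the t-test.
n = 28 per group

Sample size formula (two-sample t-test, normal approximation):
n = 2 · ((z_α + z_β) / d)²

z_α = 2.326 (for α = 0.01, one-sided)
z_β = 0.674 (for power = 0.75)
d = 0.81

n = 2 · ((2.326 + 0.674) / 0.81)²
n = 2 · (3.704)²
n ≈ 27.44
Round up to the next whole number: n = 28 per group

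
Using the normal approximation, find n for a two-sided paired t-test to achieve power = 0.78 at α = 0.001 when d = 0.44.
n = 86 pairs

Sample size formula (paired t-test, normal approximation):
n = ((z_{α/2} + z_β) / d)²

z_{α/2} = 3.291 (for α = 0.001, two-sided)
z_β = 0.772 (for power = 0.78)
d = 0.44

n = ((3.291 + 0.772) / 0.44)²
n = (9.234)²
n ≈ 85.27
Round up to the next whole number: n = 86 pairs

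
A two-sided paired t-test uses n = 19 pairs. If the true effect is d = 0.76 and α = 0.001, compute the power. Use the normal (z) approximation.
Power ≈ 0.51

Power calculation (paired t-test, normal approximation):
z_β = d · √n - z_{α/2}
z_β = 0.76 · √19 - 3.291
z_β = 0.76 · 4.359 - 3.291
z_β = 0.022

Power = Φ(z_β) = Φ(0.022) ≈ 0.509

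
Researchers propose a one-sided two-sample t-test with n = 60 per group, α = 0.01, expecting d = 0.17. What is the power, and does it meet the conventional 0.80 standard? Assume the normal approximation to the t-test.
Power ≈ 0.08; the study is underpowered (power < 0.80)

Power calculation (two-sample t-test, normal approximation):
z_β = d · √(n/2) - z_α
z_β = 0.17 · √(60/2) - 2.326
z_β = 0.17 · 5.477 - 2.326
z_β = -1.395

Power = Φ(z_β) = Φ(-1.395) ≈ 0.081

Effect size d = 0.17 is very small by Cohen's convention (0.2/0.5/0.8).

Threshold: power ≥ 0.80 is conventionally adequate.
Power ≈ 0.08 → the study is underpowered (power < 0.80).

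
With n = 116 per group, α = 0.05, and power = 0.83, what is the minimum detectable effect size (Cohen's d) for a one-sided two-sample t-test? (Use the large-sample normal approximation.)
d ≈ 0.34

Minimum detectable effect (two-sample t-test, normal approximation):
d = (z_α + z_β) / √(n/2)
d = (1.645 + 0.954) / √(116/2)
d = 2.599 / 7.616
d ≈ 0.34

By Cohen's convention (0.2 small / 0.5 medium / 0.8 large): small effect.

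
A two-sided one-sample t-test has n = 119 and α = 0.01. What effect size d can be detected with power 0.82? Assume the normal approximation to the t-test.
d ≈ 0.32

Minimum detectable effect (one-sample t-test, normal approximation):
d = (z_{α/2} + z_β) / √n
d = (2.576 + 0.915) / √119
d = 3.491 / 10.909
d ≈ 0.32

By Cohen's convention (0.2 small / 0.5 medium / 0.8 large): small effect.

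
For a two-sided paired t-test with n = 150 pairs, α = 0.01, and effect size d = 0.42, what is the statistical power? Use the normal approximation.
Power ≈ 0.99

Power calculation (paired t-test, normal approximation):
z_β = d · √n - z_{α/2}
z_β = 0.42 · √150 - 2.576
z_β = 0.42 · 12.247 - 2.576
z_β = 2.568

Power = Φ(z_β) = Φ(2.568) ≈ 0.995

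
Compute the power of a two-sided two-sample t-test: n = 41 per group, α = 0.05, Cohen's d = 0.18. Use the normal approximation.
Power ≈ 0.13

Power calculation (two-sample t-test, normal approximation):
z_β = d · √(n/2) - z_{α/2}
z_β = 0.18 · √(41/2) - 1.960
z_β = 0.18 · 4.528 - 1.960
z_β = -1.145

Power = Φ(z_β) = Φ(-1.145) ≈ 0.126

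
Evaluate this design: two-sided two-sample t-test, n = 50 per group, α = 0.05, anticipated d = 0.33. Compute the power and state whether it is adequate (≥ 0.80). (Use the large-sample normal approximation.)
Power ≈ 0.38; the study is underpowered (power < 0.80)

Power calculation (two-sample t-test, normal approximation):
z_β = d · √(n/2) - z_{α/2}
z_β = 0.33 · √(50/2) - 1.960
z_β = 0.33 · 5.000 - 1.960
z_β = -0.310

Power = Φ(z_β) = Φ(-0.310) ≈ 0.378

Effect size d = 0.33 is small by Cohen's convention (0.2/0.5/0.8).

Threshold: power ≥ 0.80 is conventionally adequate.
Power ≈ 0.38 → the study is underpowered (power < 0.80).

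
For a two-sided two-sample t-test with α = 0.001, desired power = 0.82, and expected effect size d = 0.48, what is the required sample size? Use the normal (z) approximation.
n = 154 per group

Sample size formula (two-sample t-test, normal approximation):
n = 2 · ((z_{α/2} + z_β) / d)²

z_{α/2} = 3.291 (for α = 0.001, two-sided)
z_β = 0.915 (for power = 0.82)
d = 0.48

n = 2 · ((3.291 + 0.915) / 0.48)²
n = 2 · (8.763)²
n ≈ 153.58
Round up to the next whole number: n = 154 per group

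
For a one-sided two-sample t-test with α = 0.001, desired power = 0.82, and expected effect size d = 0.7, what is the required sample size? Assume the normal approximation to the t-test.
n = 66 per group

Sample size formula (two-sample t-test, normal approximation):
n = 2 · ((z_α + z_β) / d)²

z_α = 3.090 (for α = 0.001, one-sided)
z_β = 0.915 (for power = 0.82)
d = 0.7

n = 2 · ((3.090 + 0.915) / 0.7)²
n = 2 · (5.721)²
n ≈ 65.46
Round up to the next whole number: n = 66 per group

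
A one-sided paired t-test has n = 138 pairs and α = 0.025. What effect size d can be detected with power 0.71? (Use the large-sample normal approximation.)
d ≈ 0.21

Minimum detectable effect (paired t-test, normal approximation):
d = (z_α + z_β) / √n
d = (1.960 + 0.553) / √138
d = 2.513 / 11.747
d ≈ 0.21

By Cohen's convention (0.2 small / 0.5 medium / 0.8 large): small effect.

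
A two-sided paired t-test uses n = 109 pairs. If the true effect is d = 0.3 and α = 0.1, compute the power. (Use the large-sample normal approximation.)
Power ≈ 0.93

Power calculation (paired t-test, normal approximation):
z_β = d · √n - z_{α/2}
z_β = 0.3 · √109 - 1.645
z_β = 0.3 · 10.440 - 1.645
z_β = 1.487

Power = Φ(z_β) = Φ(1.487) ≈ 0.932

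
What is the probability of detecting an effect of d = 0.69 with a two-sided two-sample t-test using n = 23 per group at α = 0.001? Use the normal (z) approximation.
Power ≈ 0.17

Power calculation (two-sample t-test, normal approximation):
z_β = d · √(n/2) - z_{α/2}
z_β = 0.69 · √(23/2) - 3.291
z_β = 0.69 · 3.391 - 3.291
z_β = -0.951

Power = Φ(z_β) = Φ(-0.951) ≈ 0.171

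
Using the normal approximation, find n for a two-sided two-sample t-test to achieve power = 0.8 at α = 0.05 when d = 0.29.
n = 187 per group

Sample size formula (two-sample t-test, normal approximation):
n = 2 · ((z_{α/2} + z_β) / d)²

z_{α/2} = 1.960 (for α = 0.05, two-sided)
z_β = 0.842 (for power = 0.8)
d = 0.29

n = 2 · ((1.960 + 0.842) / 0.29)²
n = 2 · (9.662)²
n ≈ 186.71
Round up to the next whole number: n = 187 per group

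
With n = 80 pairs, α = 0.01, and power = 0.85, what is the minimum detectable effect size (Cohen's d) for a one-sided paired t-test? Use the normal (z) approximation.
d ≈ 0.38

Minimum detectable effect (paired t-test, normal approximation):
d = (z_α + z_β) / √n
d = (2.326 + 1.036) / √80
d = 3.363 / 8.944
d ≈ 0.38

By Cohen's convention (0.2 small / 0.5 medium / 0.8 large): small effect.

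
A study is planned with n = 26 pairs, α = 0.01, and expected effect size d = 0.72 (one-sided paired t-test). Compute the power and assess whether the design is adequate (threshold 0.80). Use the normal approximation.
Power ≈ 0.91; the study is adequately powered (power ≥ 0.80)

Power calculation (paired t-test, normal approximation):
z_β = d · √n - z_α
z_β = 0.72 · √26 - 2.326
z_β = 0.72 · 5.099 - 2.326
z_β = 1.345

Power = Φ(z_β) = Φ(1.345) ≈ 0.911

Effect size d = 0.72 is medium by Cohen's convention (0.2/0.5/0.8).

Threshold: power ≥ 0.80 is conventionally adequate.
Power ≈ 0.91 → the study is adequately powered (power ≥ 0.80).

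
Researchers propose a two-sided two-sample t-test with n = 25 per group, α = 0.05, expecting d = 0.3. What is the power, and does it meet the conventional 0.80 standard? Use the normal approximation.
Power ≈ 0.18; the study is underpowered (power < 0.80)

Power calculation (two-sample t-test, normal approximation):
z_β = d · √(n/2) - z_{α/2}
z_β = 0.3 · √(25/2) - 1.960
z_β = 0.3 · 3.536 - 1.960
z_β = -0.899

Power = Φ(z_β) = Φ(-0.899) ≈ 0.184

Effect size d = 0.3 is small by Cohen's convention (0.2/0.5/0.8).

Threshold: power ≥ 0.80 is conventionally adequate.
Power ≈ 0.18 → the study is underpowered (power < 0.80).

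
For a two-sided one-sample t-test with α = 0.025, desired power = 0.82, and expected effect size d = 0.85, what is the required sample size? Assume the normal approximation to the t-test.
n = 14

Sample size formula (one-sample t-test, normal approximation):
n = ((z_{α/2} + z_β) / d)²

z_{α/2} = 2.241 (for α = 0.025, two-sided)
z_β = 0.915 (for power = 0.82)
d = 0.85

n = ((2.241 + 0.915) / 0.85)²
n = (3.713)²
n ≈ 13.79
Round up to the next whole number: n = 14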